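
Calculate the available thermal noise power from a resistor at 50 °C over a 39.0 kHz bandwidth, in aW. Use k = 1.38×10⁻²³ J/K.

T = 50 °C + 273.15 = 323.15 K
P_n = kTB = 1.38×10⁻²³ × 323.15 × 3.90×10⁴ = 1.74×10⁻¹⁶ W = 174 aW

174 aW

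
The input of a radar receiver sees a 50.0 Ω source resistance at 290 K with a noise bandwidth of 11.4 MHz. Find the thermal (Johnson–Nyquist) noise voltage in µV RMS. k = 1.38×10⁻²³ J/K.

V_n = √(4kTRB)
4kTRB = 4 × 1.38×10⁻²³ × 290 × 5.00×10¹ × 1.14×10⁷ = 9.12×10⁻¹² V²
V_n = √(9.12×10⁻¹²) = 3.02×10⁻⁶ V = 3.02 µV

3.02 µV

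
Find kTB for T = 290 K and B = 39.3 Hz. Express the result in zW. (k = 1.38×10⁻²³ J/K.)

157 zW

P_n = kTB = 1.38×10⁻²³ × 290 × 3.93×10¹ = 1.57×10⁻¹⁹ W = 157 zW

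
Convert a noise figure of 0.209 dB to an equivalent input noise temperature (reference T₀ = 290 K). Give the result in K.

14.3 K

F = 10^(0.209/10) = 1.0493
T_e = (F − 1)·T₀ = (1.0493 − 1) × 290 = 14.3 K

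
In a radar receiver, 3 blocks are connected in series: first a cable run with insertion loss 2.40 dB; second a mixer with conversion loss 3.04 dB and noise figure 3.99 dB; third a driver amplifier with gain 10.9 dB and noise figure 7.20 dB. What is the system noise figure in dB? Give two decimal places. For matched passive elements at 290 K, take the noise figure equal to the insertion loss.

Convert to linear (a loss of L dB is a gain of −L dB): F_i = 10^(NF_i/10), G_i = 10^(G_i,dB/10)
  Stage 1: F_1 = 10^(2.40/10) = 1.738, G_1 = 10^(−2.40/10) = 0.5754
  Stage 2: F_2 = 10^(3.99/10) = 2.506, G_2 = 10^(−3.04/10) = 0.4966
  Stage 3: F_3 = 10^(7.20/10) = 5.248, G_3 = 10^(10.9/10) = 12.30
Friis cascade:
  F = 1.738 + (2.506 − 1)/0.5754 + (5.248 − 1)/0.2858 = 19.22
NF = 10 log₁₀(19.22) = 12.84 dB

12.84 dB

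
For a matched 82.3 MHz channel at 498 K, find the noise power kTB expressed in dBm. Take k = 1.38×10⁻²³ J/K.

−92.5 dBm

P_n = kTB = 1.38×10⁻²³ × 498 × 8.23×10⁷ = 5.66×10⁻¹³ W
In dBm: 10 log₁₀(5.66×10⁻¹³ / 10⁻³) = −92.5 dBm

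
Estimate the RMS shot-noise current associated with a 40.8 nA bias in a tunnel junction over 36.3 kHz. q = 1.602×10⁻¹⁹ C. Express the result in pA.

21.8 pA

I_n = √(2qI·B)
2qI·B = 2 × 1.602×10⁻¹⁹ × 4.08×10⁻⁸ × 3.63×10⁴ = 4.75×10⁻²² A²
I_n = √(4.75×10⁻²²) = 2.18×10⁻¹¹ A = 21.8 pA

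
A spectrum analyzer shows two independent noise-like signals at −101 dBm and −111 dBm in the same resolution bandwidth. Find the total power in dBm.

−100.6 dBm

Convert to linear, add, convert back:
P₁ = 7.94×10⁻¹⁴ W, P₂ = 7.94×10⁻¹⁵ W
P_tot = 8.74×10⁻¹⁴ W → 10 log₁₀(P_tot / 10⁻³) = −100.6 dBm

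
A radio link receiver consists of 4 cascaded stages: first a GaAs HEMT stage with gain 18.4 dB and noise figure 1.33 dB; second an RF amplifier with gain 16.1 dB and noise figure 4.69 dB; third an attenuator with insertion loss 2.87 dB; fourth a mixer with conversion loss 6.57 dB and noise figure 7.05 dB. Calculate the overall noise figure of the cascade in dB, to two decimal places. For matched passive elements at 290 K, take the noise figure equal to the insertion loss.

1.43 dB

Convert to linear (a loss of L dB is a gain of −L dB): F_i = 10^(NF_i/10), G_i = 10^(G_i,dB/10)
  Stage 1: F_1 = 10^(1.33/10) = 1.358, G_1 = 10^(18.4/10) = 69.18
  Stage 2: F_2 = 10^(4.69/10) = 2.944, G_2 = 10^(16.1/10) = 40.74
  Stage 3: F_3 = 10^(2.87/10) = 1.936, G_3 = 10^(−2.87/10) = 0.5164
  Stage 4: F_4 = 10^(7.05/10) = 5.070, G_4 = 10^(−6.57/10) = 0.2203
Friis cascade:
  F = 1.358 + (2.944 − 1)/69.18 + (1.936 − 1)/2818 + (5.070 − 1)/1455 = 1.390
NF = 10 log₁₀(1.390) = 1.43 dB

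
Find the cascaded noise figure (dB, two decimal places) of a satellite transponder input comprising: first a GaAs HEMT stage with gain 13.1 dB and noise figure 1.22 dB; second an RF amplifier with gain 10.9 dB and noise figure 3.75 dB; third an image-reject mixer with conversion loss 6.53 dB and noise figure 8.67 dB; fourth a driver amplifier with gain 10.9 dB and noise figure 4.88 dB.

Convert to linear (a loss of L dB is a gain of −L dB): F_i = 10^(NF_i/10), G_i = 10^(G_i,dB/10)
  Stage 1: F_1 = 10^(1.22/10) = 1.324, G_1 = 10^(13.1/10) = 20.42
  Stage 2: F_2 = 10^(3.75/10) = 2.371, G_2 = 10^(10.9/10) = 12.30
  Stage 3: F_3 = 10^(8.67/10) = 7.362, G_3 = 10^(−6.53/10) = 0.2223
  Stage 4: F_4 = 10^(4.88/10) = 3.076, G_4 = 10^(10.9/10) = 12.30
Friis cascade:
  F = 1.324 + (2.371 − 1)/20.42 + (7.362 − 1)/251.2 + (3.076 − 1)/55.85 = 1.454
NF = 10 log₁₀(1.454) = 1.63 dB

1.63 dB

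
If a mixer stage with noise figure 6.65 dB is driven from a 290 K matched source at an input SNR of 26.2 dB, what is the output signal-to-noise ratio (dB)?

19.55 dB

By definition F = SNR_in/SNR_out, so in dB: SNR_out = SNR_in − NF
SNR_out = 26.2 − 6.65 = 19.55 dB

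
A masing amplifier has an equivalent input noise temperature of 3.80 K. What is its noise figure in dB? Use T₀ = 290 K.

F = 1 + T_e/T₀ = 1 + 3.80/290 = 1.0131
NF = 10 log₁₀(1.0131) = 0.057 dB

0.057 dB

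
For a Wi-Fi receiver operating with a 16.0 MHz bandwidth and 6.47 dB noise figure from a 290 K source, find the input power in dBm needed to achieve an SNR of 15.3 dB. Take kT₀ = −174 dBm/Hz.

Sensitivity = −174 + 10 log₁₀(B) + NF + SNR_min
= −174 + 72.04 + 6.47 + 15.3
= −80.19 dBm → −80.2 dBm

−80.2 dBm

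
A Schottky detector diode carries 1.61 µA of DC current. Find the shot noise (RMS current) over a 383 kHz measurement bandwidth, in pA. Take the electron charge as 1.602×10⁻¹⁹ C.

I_n = √(2qI·B)
2qI·B = 2 × 1.602×10⁻¹⁹ × 1.61×10⁻⁶ × 3.83×10⁵ = 1.98×10⁻¹⁹ A²
I_n = √(1.98×10⁻¹⁹) = 4.44×10⁻¹⁰ A = 444 pA

444 pA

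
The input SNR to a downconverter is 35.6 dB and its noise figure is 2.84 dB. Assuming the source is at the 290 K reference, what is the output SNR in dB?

32.76 dB

By definition F = SNR_in/SNR_out, so in dB: SNR_out = SNR_in − NF
SNR_out = 35.6 − 2.84 = 32.76 dB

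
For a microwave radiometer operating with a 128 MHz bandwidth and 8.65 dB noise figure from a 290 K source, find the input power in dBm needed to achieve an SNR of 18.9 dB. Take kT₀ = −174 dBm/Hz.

Sensitivity = −174 + 10 log₁₀(B) + NF + SNR_min
= −174 + 81.07 + 8.65 + 18.9
= −65.38 dBm → −65.4 dBm

−65.4 dBm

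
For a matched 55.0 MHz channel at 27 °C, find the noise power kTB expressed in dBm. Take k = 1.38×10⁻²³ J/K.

−96.4 dBm

T = 27 °C + 273.15 = 300.15 K
P_n = kTB = 1.38×10⁻²³ × 300.15 × 5.50×10⁷ = 2.28×10⁻¹³ W
In dBm: 10 log₁₀(2.28×10⁻¹³ / 10⁻³) = −96.4 dBm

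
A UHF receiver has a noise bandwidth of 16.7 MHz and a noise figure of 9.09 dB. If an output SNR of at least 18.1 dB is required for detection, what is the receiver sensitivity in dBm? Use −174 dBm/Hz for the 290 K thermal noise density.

Sensitivity = −174 + 10 log₁₀(B) + NF + SNR_min
= −174 + 72.23 + 9.09 + 18.1
= −74.58 dBm → −74.6 dBm

−74.6 dBm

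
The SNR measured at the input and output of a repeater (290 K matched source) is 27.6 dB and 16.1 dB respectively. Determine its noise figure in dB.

NF (dB) = SNR_in(dB) − SNR_out(dB) when the source is at T₀
NF = 27.6 − 16.1 = 11.5 dB

11.5 dB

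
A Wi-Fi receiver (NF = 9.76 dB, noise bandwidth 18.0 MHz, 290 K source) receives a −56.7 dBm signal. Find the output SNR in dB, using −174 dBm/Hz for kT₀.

Noise floor: N = −174 + 10 log₁₀(B) + NF
10 log₁₀(1.80×10⁷) = 72.55 dB
N = −174 + 72.55 + 9.76 = −91.69 dBm
SNR = P_sig − N = −56.7 − (−91.69) = 34.99 dB → 35.0 dB

35.0 dB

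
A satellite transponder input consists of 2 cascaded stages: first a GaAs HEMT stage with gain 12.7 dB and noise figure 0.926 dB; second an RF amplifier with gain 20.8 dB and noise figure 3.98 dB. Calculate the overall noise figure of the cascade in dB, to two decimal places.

Convert to linear (a loss of L dB is a gain of −L dB): F_i = 10^(NF_i/10), G_i = 10^(G_i,dB/10)
  Stage 1: F_1 = 10^(0.926/10) = 1.238, G_1 = 10^(12.7/10) = 18.62
  Stage 2: F_2 = 10^(3.98/10) = 2.500, G_2 = 10^(20.8/10) = 120.2
Friis cascade:
  F = 1.238 + (2.500 − 1)/18.62 = 1.318
NF = 10 log₁₀(1.318) = 1.20 dB

1.20 dB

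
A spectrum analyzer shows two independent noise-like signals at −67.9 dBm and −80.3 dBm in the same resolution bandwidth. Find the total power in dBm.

−67.7 dBm

Convert to linear, add, convert back:
P₁ = 1.62×10⁻¹⁰ W, P₂ = 9.33×10⁻¹² W
P_tot = 1.72×10⁻¹⁰ W → 10 log₁₀(P_tot / 10⁻³) = −67.7 dBm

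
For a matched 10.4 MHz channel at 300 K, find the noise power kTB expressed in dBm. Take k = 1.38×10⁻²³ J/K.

P_n = kTB = 1.38×10⁻²³ × 300 × 1.04×10⁷ = 4.31×10⁻¹⁴ W
In dBm: 10 log₁₀(4.31×10⁻¹⁴ / 10⁻³) = −103.7 dBm

−103.7 dBm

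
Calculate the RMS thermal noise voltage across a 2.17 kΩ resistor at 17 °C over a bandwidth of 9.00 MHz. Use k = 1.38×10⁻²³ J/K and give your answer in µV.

T = 17 °C + 273.15 = 290.15 K
V_n = √(4kTRB)
4kTRB = 4 × 1.38×10⁻²³ × 290.15 × 2.17×10³ × 9.00×10⁶ = 3.13×10⁻¹⁰ V²
V_n = √(3.13×10⁻¹⁰) = 1.77×10⁻⁵ V = 17.7 µV

17.7 µV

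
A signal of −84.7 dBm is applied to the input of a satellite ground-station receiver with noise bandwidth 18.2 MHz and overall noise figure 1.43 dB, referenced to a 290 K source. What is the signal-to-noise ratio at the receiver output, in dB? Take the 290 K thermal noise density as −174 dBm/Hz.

15.3 dB

Noise floor: N = −174 + 10 log₁₀(B) + NF
10 log₁₀(1.82×10⁷) = 72.6 dB
N = −174 + 72.6 + 1.43 = −99.97 dBm
SNR = P_sig − N = −84.7 − (−99.97) = 15.27 dB → 15.3 dB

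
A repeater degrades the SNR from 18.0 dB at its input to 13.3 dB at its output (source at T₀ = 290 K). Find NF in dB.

NF (dB) = SNR_in(dB) − SNR_out(dB) when the source is at T₀
NF = 18.0 − 13.3 = 4.7 dB

4.7 dB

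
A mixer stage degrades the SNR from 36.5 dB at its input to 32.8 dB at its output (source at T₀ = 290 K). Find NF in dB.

NF (dB) = SNR_in(dB) − SNR_out(dB) when the source is at T₀
NF = 36.5 − 32.8 = 3.7 dB

3.7 dB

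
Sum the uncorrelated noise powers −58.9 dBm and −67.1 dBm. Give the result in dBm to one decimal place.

Convert to linear, add, convert back:
P₁ = 1.29×10⁻⁹ W, P₂ = 1.95×10⁻¹⁰ W
P_tot = 1.48×10⁻⁹ W → 10 log₁₀(P_tot / 10⁻³) = −58.3 dBm

−58.3 dBm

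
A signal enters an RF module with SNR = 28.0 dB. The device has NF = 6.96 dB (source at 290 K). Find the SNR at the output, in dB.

By definition F = SNR_in/SNR_out, so in dB: SNR_out = SNR_in − NF
SNR_out = 28.0 − 6.96 = 21.04 dB

21.04 dB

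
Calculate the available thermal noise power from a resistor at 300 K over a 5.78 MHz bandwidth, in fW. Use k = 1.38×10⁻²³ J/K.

23.9 fW

P_n = kTB = 1.38×10⁻²³ × 300 × 5.78×10⁶ = 2.39×10⁻¹⁴ W = 23.9 fW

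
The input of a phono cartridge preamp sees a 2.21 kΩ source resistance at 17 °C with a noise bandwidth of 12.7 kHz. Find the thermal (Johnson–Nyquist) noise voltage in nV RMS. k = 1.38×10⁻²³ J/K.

670 nV

T = 17 °C + 273.15 = 290.15 K
V_n = √(4kTRB)
4kTRB = 4 × 1.38×10⁻²³ × 290.15 × 2.21×10³ × 1.27×10⁴ = 4.50×10⁻¹³ V²
V_n = √(4.50×10⁻¹³) = 6.70×10⁻⁷ V = 670 nV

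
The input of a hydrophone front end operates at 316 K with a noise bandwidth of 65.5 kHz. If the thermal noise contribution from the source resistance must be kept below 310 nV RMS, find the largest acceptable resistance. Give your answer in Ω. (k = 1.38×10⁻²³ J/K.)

Johnson–Nyquist: V_n = √(4kTRB) ⇒ R = V_n² / (4kTB)
4kTB = 4 × 1.38×10⁻²³ × 316 × 6.55×10⁴ = 1.14×10⁻¹⁵
R = (3.10×10⁻⁷)² / 1.14×10⁻¹⁵ = 8.41×10¹ Ω = 84.1 Ω

84.1 Ω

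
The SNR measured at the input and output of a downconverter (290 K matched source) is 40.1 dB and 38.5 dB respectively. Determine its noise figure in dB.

1.6 dB

NF (dB) = SNR_in(dB) − SNR_out(dB) when the source is at T₀
NF = 40.1 − 38.5 = 1.6 dB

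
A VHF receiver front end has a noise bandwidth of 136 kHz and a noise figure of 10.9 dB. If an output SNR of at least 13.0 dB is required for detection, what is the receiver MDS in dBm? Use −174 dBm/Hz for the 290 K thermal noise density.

−98.8 dBm

Sensitivity = −174 + 10 log₁₀(B) + NF + SNR_min
= −174 + 51.34 + 10.9 + 13.0
= −98.76 dBm → −98.8 dBm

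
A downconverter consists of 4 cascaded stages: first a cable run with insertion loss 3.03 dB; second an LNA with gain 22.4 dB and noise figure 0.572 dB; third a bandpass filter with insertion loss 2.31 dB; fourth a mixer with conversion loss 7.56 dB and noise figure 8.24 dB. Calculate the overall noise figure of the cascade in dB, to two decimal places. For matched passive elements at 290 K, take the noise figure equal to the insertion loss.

Convert to linear (a loss of L dB is a gain of −L dB): F_i = 10^(NF_i/10), G_i = 10^(G_i,dB/10)
  Stage 1: F_1 = 10^(3.03/10) = 2.009, G_1 = 10^(−3.03/10) = 0.4977
  Stage 2: F_2 = 10^(0.572/10) = 1.141, G_2 = 10^(22.4/10) = 173.8
  Stage 3: F_3 = 10^(2.31/10) = 1.702, G_3 = 10^(−2.31/10) = 0.5875
  Stage 4: F_4 = 10^(8.24/10) = 6.668, G_4 = 10^(−7.56/10) = 0.1754
Friis cascade:
  F = 2.009 + (1.141 − 1)/0.4977 + (1.702 − 1)/86.50 + (6.668 − 1)/50.82 = 2.412
NF = 10 log₁₀(2.412) = 3.82 dB

3.82 dB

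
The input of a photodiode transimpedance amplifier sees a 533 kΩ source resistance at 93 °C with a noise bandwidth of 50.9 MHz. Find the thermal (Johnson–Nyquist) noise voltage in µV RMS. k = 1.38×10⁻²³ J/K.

740 µV

T = 93 °C + 273.15 = 366.15 K
V_n = √(4kTRB)
4kTRB = 4 × 1.38×10⁻²³ × 366.15 × 5.33×10⁵ × 5.09×10⁷ = 5.48×10⁻⁷ V²
V_n = √(5.48×10⁻⁷) = 7.40×10⁻⁴ V = 740 µV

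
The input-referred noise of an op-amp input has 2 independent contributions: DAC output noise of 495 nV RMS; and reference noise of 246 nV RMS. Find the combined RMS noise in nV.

Uncorrelated sources add in power (mean-square): V_tot = √(ΣV_i²)
V_tot = √[(4.95×10⁻⁷)² + (2.46×10⁻⁷)²] = 5.53×10⁻⁷ V = 553 nV

553 nV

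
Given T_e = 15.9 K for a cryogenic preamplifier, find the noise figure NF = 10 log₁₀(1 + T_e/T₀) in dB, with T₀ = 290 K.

F = 1 + T_e/T₀ = 1 + 15.9/290 = 1.05483
NF = 10 log₁₀(1.05483) = 0.232 dB

0.232 dB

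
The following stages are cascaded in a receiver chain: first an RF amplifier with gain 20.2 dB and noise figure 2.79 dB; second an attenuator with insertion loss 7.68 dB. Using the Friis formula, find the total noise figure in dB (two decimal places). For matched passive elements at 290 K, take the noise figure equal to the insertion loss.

Convert to linear (a loss of L dB is a gain of −L dB): F_i = 10^(NF_i/10), G_i = 10^(G_i,dB/10)
  Stage 1: F_1 = 10^(2.79/10) = 1.901, G_1 = 10^(20.2/10) = 104.7
  Stage 2: F_2 = 10^(7.68/10) = 5.861, G_2 = 10^(−7.68/10) = 0.1706
Friis cascade:
  F = 1.901 + (5.861 − 1)/104.7 = 1.948
NF = 10 log₁₀(1.948) = 2.89 dB

2.89 dB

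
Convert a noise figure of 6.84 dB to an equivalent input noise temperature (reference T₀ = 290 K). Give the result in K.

F = 10^(6.84/10) = 4.83059
T_e = (F − 1)·T₀ = (4.83059 − 1) × 290 = 1111 K

1111 K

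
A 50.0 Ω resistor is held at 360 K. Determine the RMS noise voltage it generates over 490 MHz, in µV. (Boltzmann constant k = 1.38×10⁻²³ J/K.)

22.1 µV

V_n = √(4kTRB)
4kTRB = 4 × 1.38×10⁻²³ × 360 × 5.00×10¹ × 4.90×10⁸ = 4.87×10⁻¹⁰ V²
V_n = √(4.87×10⁻¹⁰) = 2.21×10⁻⁵ V = 22.1 µV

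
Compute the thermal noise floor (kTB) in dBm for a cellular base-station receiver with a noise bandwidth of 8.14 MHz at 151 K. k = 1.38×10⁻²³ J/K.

−107.7 dBm

P_n = kTB = 1.38×10⁻²³ × 151 × 8.14×10⁶ = 1.70×10⁻¹⁴ W
In dBm: 10 log₁₀(1.70×10⁻¹⁴ / 10⁻³) = −107.7 dBm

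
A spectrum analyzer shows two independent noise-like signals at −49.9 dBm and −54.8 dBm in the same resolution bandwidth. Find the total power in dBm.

Convert to linear, add, convert back:
P₁ = 1.02×10⁻⁸ W, P₂ = 3.31×10⁻⁹ W
P_tot = 1.35×10⁻⁸ W → 10 log₁₀(P_tot / 10⁻³) = −48.7 dBm

−48.7 dBm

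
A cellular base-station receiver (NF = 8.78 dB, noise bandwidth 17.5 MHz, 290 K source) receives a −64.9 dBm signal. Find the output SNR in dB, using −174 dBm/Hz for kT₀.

Noise floor: N = −174 + 10 log₁₀(B) + NF
10 log₁₀(1.75×10⁷) = 72.43 dB
N = −174 + 72.43 + 8.78 = −92.79 dBm
SNR = P_sig − N = −64.9 − (−92.79) = 27.89 dB → 27.9 dB

27.9 dB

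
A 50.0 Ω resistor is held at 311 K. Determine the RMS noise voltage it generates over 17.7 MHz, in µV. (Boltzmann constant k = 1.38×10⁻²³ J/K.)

3.90 µV

V_n = √(4kTRB)
4kTRB = 4 × 1.38×10⁻²³ × 311 × 5.00×10¹ × 1.77×10⁷ = 1.52×10⁻¹¹ V²
V_n = √(1.52×10⁻¹¹) = 3.90×10⁻⁶ V = 3.90 µV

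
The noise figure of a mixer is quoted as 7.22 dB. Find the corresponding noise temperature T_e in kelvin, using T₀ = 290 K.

1239 K

F = 10^(7.22/10) = 5.2723
T_e = (F − 1)·T₀ = (5.2723 − 1) × 290 = 1239 K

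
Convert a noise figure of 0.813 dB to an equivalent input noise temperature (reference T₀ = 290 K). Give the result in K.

F = 10^(0.813/10) = 1.20587
T_e = (F − 1)·T₀ = (1.20587 − 1) × 290 = 59.7 K

59.7 K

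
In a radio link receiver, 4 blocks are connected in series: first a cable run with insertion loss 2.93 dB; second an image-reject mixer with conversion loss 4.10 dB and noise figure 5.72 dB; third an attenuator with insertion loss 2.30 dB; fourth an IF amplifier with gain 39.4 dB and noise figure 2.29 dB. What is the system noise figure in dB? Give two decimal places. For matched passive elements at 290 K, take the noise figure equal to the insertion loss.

12.25 dB

Convert to linear (a loss of L dB is a gain of −L dB): F_i = 10^(NF_i/10), G_i = 10^(G_i,dB/10)
  Stage 1: F_1 = 10^(2.93/10) = 1.963, G_1 = 10^(−2.93/10) = 0.5093
  Stage 2: F_2 = 10^(5.72/10) = 3.733, G_2 = 10^(−4.10/10) = 0.3890
  Stage 3: F_3 = 10^(2.30/10) = 1.698, G_3 = 10^(−2.30/10) = 0.5888
  Stage 4: F_4 = 10^(2.29/10) = 1.694, G_4 = 10^(39.4/10) = 8710
Friis cascade:
  F = 1.963 + (3.733 − 1)/0.5093 + (1.698 − 1)/0.1982 + (1.694 − 1)/0.1167 = 16.80
NF = 10 log₁₀(16.80) = 12.25 dB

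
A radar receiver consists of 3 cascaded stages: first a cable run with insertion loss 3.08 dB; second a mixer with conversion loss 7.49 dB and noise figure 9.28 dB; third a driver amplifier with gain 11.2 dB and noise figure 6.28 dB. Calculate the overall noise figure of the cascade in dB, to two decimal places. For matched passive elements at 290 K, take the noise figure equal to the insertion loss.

Convert to linear (a loss of L dB is a gain of −L dB): F_i = 10^(NF_i/10), G_i = 10^(G_i,dB/10)
  Stage 1: F_1 = 10^(3.08/10) = 2.032, G_1 = 10^(−3.08/10) = 0.4920
  Stage 2: F_2 = 10^(9.28/10) = 8.472, G_2 = 10^(−7.49/10) = 0.1782
  Stage 3: F_3 = 10^(6.28/10) = 4.246, G_3 = 10^(11.2/10) = 13.18
Friis cascade:
  F = 2.032 + (8.472 − 1)/0.4920 + (4.246 − 1)/0.08770 = 54.23
NF = 10 log₁₀(54.23) = 17.34 dB

17.34 dB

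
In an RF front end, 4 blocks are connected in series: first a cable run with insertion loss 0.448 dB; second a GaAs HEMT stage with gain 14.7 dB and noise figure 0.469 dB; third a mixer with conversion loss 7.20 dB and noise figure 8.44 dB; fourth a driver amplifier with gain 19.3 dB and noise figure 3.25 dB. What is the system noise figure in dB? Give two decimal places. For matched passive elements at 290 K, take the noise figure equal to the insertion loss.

Convert to linear (a loss of L dB is a gain of −L dB): F_i = 10^(NF_i/10), G_i = 10^(G_i,dB/10)
  Stage 1: F_1 = 10^(0.448/10) = 1.109, G_1 = 10^(−0.448/10) = 0.9020
  Stage 2: F_2 = 10^(0.469/10) = 1.114, G_2 = 10^(14.7/10) = 29.51
  Stage 3: F_3 = 10^(8.44/10) = 6.982, G_3 = 10^(−7.20/10) = 0.1905
  Stage 4: F_4 = 10^(3.25/10) = 2.113, G_4 = 10^(19.3/10) = 85.11
Friis cascade:
  F = 1.109 + (1.114 − 1)/0.9020 + (6.982 − 1)/26.62 + (2.113 − 1)/5.072 = 1.679
NF = 10 log₁₀(1.679) = 2.25 dB

2.25 dB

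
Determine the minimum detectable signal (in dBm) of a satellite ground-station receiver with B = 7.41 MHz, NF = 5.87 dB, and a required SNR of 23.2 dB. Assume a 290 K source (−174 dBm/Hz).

−76.2 dBm

Sensitivity = −174 + 10 log₁₀(B) + NF + SNR_min
= −174 + 68.7 + 5.87 + 23.2
= −76.23 dBm → −76.2 dBm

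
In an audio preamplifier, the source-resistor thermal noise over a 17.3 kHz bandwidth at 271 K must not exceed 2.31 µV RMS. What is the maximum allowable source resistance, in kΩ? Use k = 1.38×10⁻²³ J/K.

Johnson–Nyquist: V_n = √(4kTRB) ⇒ R = V_n² / (4kTB)
4kTB = 4 × 1.38×10⁻²³ × 271 × 1.73×10⁴ = 2.59×10⁻¹⁶
R = (2.31×10⁻⁶)² / 2.59×10⁻¹⁶ = 2.06×10⁴ Ω = 20.6 kΩ

20.6 kΩ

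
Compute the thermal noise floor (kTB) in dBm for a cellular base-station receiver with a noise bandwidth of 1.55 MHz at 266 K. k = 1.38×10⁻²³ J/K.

−112.4 dBm

P_n = kTB = 1.38×10⁻²³ × 266 × 1.55×10⁶ = 5.69×10⁻¹⁵ W
In dBm: 10 log₁₀(5.69×10⁻¹⁵ / 10⁻³) = −112.4 dBm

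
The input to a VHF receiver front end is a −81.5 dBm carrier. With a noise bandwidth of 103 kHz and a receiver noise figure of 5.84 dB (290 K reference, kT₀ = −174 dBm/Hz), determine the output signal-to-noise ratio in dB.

Noise floor: N = −174 + 10 log₁₀(B) + NF
10 log₁₀(1.03×10⁵) = 50.13 dB
N = −174 + 50.13 + 5.84 = −118.03 dBm
SNR = P_sig − N = −81.5 − (−118.03) = 36.53 dB → 36.5 dB

36.5 dB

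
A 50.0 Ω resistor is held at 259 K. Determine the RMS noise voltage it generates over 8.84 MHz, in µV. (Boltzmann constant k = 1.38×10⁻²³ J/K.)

V_n = √(4kTRB)
4kTRB = 4 × 1.38×10⁻²³ × 259 × 5.00×10¹ × 8.84×10⁶ = 6.32×10⁻¹² V²
V_n = √(6.32×10⁻¹²) = 2.51×10⁻⁶ V = 2.51 µV

2.51 µV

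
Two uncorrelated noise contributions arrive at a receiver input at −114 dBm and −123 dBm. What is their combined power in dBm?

Convert to linear, add, convert back:
P₁ = 3.98×10⁻¹⁵ W, P₂ = 5.01×10⁻¹⁶ W
P_tot = 4.48×10⁻¹⁵ W → 10 log₁₀(P_tot / 10⁻³) = −113.5 dBm

−113.5 dBm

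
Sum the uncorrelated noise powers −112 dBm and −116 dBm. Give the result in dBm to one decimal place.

−110.5 dBm

Convert to linear, add, convert back:
P₁ = 6.31×10⁻¹⁵ W, P₂ = 2.51×10⁻¹⁵ W
P_tot = 8.82×10⁻¹⁵ W → 10 log₁₀(P_tot / 10⁻³) = −110.5 dBm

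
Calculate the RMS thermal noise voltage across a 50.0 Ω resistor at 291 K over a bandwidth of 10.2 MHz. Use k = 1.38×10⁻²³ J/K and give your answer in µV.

V_n = √(4kTRB)
4kTRB = 4 × 1.38×10⁻²³ × 291 × 5.00×10¹ × 1.02×10⁷ = 8.19×10⁻¹² V²
V_n = √(8.19×10⁻¹²) = 2.86×10⁻⁶ V = 2.86 µV

2.86 µV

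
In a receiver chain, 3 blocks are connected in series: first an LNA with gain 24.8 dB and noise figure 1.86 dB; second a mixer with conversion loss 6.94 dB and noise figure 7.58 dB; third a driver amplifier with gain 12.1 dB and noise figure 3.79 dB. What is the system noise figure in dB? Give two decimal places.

Convert to linear (a loss of L dB is a gain of −L dB): F_i = 10^(NF_i/10), G_i = 10^(G_i,dB/10)
  Stage 1: F_1 = 10^(1.86/10) = 1.535, G_1 = 10^(24.8/10) = 302.0
  Stage 2: F_2 = 10^(7.58/10) = 5.728, G_2 = 10^(−6.94/10) = 0.2023
  Stage 3: F_3 = 10^(3.79/10) = 2.393, G_3 = 10^(12.1/10) = 16.22
Friis cascade:
  F = 1.535 + (5.728 − 1)/302.0 + (2.393 − 1)/61.09 = 1.573
NF = 10 log₁₀(1.573) = 1.97 dB

1.97 dB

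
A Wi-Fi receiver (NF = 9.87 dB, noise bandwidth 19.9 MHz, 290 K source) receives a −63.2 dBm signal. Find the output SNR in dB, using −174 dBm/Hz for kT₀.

27.9 dB

Noise floor: N = −174 + 10 log₁₀(B) + NF
10 log₁₀(1.99×10⁷) = 72.99 dB
N = −174 + 72.99 + 9.87 = −91.14 dBm
SNR = P_sig − N = −63.2 − (−91.14) = 27.94 dB → 27.9 dB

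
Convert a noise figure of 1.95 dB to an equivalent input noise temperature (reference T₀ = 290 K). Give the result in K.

F = 10^(1.95/10) = 1.56675
T_e = (F − 1)·T₀ = (1.56675 − 1) × 290 = 164 K

164 K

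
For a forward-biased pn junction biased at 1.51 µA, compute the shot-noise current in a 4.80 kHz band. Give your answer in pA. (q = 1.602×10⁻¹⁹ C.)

I_n = √(2qI·B)
2qI·B = 2 × 1.602×10⁻¹⁹ × 1.51×10⁻⁶ × 4.80×10³ = 2.32×10⁻²¹ A²
I_n = √(2.32×10⁻²¹) = 4.82×10⁻¹¹ A = 48.2 pA

48.2 pA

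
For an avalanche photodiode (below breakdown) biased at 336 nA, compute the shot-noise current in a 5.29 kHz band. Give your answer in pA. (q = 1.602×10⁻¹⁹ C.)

23.9 pA

I_n = √(2qI·B)
2qI·B = 2 × 1.602×10⁻¹⁹ × 3.36×10⁻⁷ × 5.29×10³ = 5.69×10⁻²² A²
I_n = √(5.69×10⁻²²) = 2.39×10⁻¹¹ A = 23.9 pA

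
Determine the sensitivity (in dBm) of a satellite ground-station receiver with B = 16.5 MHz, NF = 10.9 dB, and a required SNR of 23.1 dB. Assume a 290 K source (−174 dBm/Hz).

Sensitivity = −174 + 10 log₁₀(B) + NF + SNR_min
= −174 + 72.17 + 10.9 + 23.1
= −67.83 dBm → −67.8 dBm

−67.8 dBm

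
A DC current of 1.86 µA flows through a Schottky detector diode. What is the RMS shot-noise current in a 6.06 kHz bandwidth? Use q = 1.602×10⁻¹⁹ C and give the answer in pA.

60.1 pA

I_n = √(2qI·B)
2qI·B = 2 × 1.602×10⁻¹⁹ × 1.86×10⁻⁶ × 6.06×10³ = 3.61×10⁻²¹ A²
I_n = √(3.61×10⁻²¹) = 6.01×10⁻¹¹ A = 60.1 pA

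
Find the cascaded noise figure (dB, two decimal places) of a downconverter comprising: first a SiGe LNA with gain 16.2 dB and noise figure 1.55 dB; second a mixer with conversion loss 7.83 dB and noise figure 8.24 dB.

Convert to linear (a loss of L dB is a gain of −L dB): F_i = 10^(NF_i/10), G_i = 10^(G_i,dB/10)
  Stage 1: F_1 = 10^(1.55/10) = 1.429, G_1 = 10^(16.2/10) = 41.69
  Stage 2: F_2 = 10^(8.24/10) = 6.668, G_2 = 10^(−7.83/10) = 0.1648
Friis cascade:
  F = 1.429 + (6.668 − 1)/41.69 = 1.565
NF = 10 log₁₀(1.565) = 1.94 dB

1.94 dB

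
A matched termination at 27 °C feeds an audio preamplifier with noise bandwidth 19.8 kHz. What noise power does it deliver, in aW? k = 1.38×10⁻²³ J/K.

82.0 aW

T = 27 °C + 273.15 = 300.15 K
P_n = kTB = 1.38×10⁻²³ × 300.15 × 1.98×10⁴ = 8.20×10⁻¹⁷ W = 82.0 aW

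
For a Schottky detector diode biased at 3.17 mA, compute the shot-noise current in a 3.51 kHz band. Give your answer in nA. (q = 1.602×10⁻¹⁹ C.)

1.89 nA

I_n = √(2qI·B)
2qI·B = 2 × 1.602×10⁻¹⁹ × 3.17×10⁻³ × 3.51×10³ = 3.56×10⁻¹⁸ A²
I_n = √(3.56×10⁻¹⁸) = 1.89×10⁻⁹ A = 1.89 nA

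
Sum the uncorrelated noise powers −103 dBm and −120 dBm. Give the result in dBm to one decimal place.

Convert to linear, add, convert back:
P₁ = 5.01×10⁻¹⁴ W, P₂ = 1.00×10⁻¹⁵ W
P_tot = 5.11×10⁻¹⁴ W → 10 log₁₀(P_tot / 10⁻³) = −102.9 dBm

−102.9 dBm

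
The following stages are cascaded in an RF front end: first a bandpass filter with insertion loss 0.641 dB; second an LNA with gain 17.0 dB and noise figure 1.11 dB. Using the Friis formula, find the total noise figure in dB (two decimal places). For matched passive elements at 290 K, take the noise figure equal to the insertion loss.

1.75 dB

Convert to linear (a loss of L dB is a gain of −L dB): F_i = 10^(NF_i/10), G_i = 10^(G_i,dB/10)
  Stage 1: F_1 = 10^(0.641/10) = 1.159, G_1 = 10^(−0.641/10) = 0.8628
  Stage 2: F_2 = 10^(1.11/10) = 1.291, G_2 = 10^(17.0/10) = 50.12
Friis cascade:
  F = 1.159 + (1.291 − 1)/0.8628 = 1.497
NF = 10 log₁₀(1.497) = 1.75 dB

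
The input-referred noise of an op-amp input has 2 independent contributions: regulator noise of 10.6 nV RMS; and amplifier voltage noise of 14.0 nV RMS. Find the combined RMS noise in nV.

Uncorrelated sources add in power (mean-square): V_tot = √(ΣV_i²)
V_tot = √[(1.06×10⁻⁸)² + (1.40×10⁻⁸)²] = 1.76×10⁻⁸ V = 17.6 nV

17.6 nV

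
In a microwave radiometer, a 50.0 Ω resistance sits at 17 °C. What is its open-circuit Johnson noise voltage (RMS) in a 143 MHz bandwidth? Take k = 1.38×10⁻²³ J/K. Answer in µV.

T = 17 °C + 273.15 = 290.15 K
V_n = √(4kTRB)
4kTRB = 4 × 1.38×10⁻²³ × 290.15 × 5.00×10¹ × 1.43×10⁸ = 1.15×10⁻¹⁰ V²
V_n = √(1.15×10⁻¹⁰) = 1.07×10⁻⁵ V = 10.7 µV

10.7 µV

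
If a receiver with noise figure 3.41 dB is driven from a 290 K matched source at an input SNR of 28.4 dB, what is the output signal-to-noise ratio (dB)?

By definition F = SNR_in/SNR_out, so in dB: SNR_out = SNR_in − NF
SNR_out = 28.4 − 3.41 = 24.99 dB

24.99 dB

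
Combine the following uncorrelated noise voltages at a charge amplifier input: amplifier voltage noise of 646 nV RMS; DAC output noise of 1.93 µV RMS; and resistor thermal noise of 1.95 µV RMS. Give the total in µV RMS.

2.82 µV

Uncorrelated sources add in power (mean-square): V_tot = √(ΣV_i²)
V_tot = √[(6.46×10⁻⁷)² + (1.93×10⁻⁶)² + (1.95×10⁻⁶)²] = 2.82×10⁻⁶ V = 2.82 µV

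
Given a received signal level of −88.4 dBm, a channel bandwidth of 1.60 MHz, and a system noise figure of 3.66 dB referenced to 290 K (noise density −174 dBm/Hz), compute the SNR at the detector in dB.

19.9 dB

Noise floor: N = −174 + 10 log₁₀(B) + NF
10 log₁₀(1.60×10⁶) = 62.04 dB
N = −174 + 62.04 + 3.66 = −108.30 dBm
SNR = P_sig − N = −88.4 − (−108.30) = 19.90 dB → 19.9 dB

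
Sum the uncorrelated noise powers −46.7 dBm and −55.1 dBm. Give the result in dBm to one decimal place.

−46.1 dBm

Convert to linear, add, convert back:
P₁ = 2.14×10⁻⁸ W, P₂ = 3.09×10⁻⁹ W
P_tot = 2.45×10⁻⁸ W → 10 log₁₀(P_tot / 10⁻³) = −46.1 dBm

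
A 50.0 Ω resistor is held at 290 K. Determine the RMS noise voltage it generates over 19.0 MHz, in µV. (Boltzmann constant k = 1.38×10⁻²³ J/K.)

V_n = √(4kTRB)
4kTRB = 4 × 1.38×10⁻²³ × 290 × 5.00×10¹ × 1.90×10⁷ = 1.52×10⁻¹¹ V²
V_n = √(1.52×10⁻¹¹) = 3.90×10⁻⁶ V = 3.90 µV

3.90 µV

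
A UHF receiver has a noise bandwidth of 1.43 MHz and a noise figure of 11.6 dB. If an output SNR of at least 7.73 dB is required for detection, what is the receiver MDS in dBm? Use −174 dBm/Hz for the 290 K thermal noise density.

−93.1 dBm

Sensitivity = −174 + 10 log₁₀(B) + NF + SNR_min
= −174 + 61.55 + 11.6 + 7.73
= −93.12 dBm → −93.1 dBm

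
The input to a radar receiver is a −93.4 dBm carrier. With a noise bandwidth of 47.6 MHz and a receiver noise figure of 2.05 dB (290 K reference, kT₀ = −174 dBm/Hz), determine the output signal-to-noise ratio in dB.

Noise floor: N = −174 + 10 log₁₀(B) + NF
10 log₁₀(4.76×10⁷) = 76.78 dB
N = −174 + 76.78 + 2.05 = −95.17 dBm
SNR = P_sig − N = −93.4 − (−95.17) = 1.77 dB → 1.8 dB

1.8 dB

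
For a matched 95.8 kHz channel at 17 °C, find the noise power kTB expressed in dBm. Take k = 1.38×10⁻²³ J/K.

T = 17 °C + 273.15 = 290.15 K
P_n = kTB = 1.38×10⁻²³ × 290.15 × 9.58×10⁴ = 3.84×10⁻¹⁶ W
In dBm: 10 log₁₀(3.84×10⁻¹⁶ / 10⁻³) = −124.2 dBm

−124.2 dBm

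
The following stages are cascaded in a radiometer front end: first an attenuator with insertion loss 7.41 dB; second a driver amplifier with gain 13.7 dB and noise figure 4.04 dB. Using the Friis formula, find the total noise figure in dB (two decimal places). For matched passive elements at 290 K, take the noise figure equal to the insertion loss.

Convert to linear (a loss of L dB is a gain of −L dB): F_i = 10^(NF_i/10), G_i = 10^(G_i,dB/10)
  Stage 1: F_1 = 10^(7.41/10) = 5.508, G_1 = 10^(−7.41/10) = 0.1816
  Stage 2: F_2 = 10^(4.04/10) = 2.535, G_2 = 10^(13.7/10) = 23.44
Friis cascade:
  F = 5.508 + (2.535 − 1)/0.1816 = 13.96
NF = 10 log₁₀(13.96) = 11.45 dB

11.45 dB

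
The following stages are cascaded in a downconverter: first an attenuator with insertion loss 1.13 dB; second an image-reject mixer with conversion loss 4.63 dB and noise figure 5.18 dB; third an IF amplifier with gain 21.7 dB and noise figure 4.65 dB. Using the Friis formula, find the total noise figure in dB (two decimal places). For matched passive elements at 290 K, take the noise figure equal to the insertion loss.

Convert to linear (a loss of L dB is a gain of −L dB): F_i = 10^(NF_i/10), G_i = 10^(G_i,dB/10)
  Stage 1: F_1 = 10^(1.13/10) = 1.297, G_1 = 10^(−1.13/10) = 0.7709
  Stage 2: F_2 = 10^(5.18/10) = 3.296, G_2 = 10^(−4.63/10) = 0.3443
  Stage 3: F_3 = 10^(4.65/10) = 2.917, G_3 = 10^(21.7/10) = 147.9
Friis cascade:
  F = 1.297 + (3.296 − 1)/0.7709 + (2.917 − 1)/0.2655 = 11.50
NF = 10 log₁₀(11.50) = 10.61 dB

10.61 dB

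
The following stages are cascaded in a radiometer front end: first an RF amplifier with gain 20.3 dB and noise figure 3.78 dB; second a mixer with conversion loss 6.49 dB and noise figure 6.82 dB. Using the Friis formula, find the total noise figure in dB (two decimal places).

Convert to linear (a loss of L dB is a gain of −L dB): F_i = 10^(NF_i/10), G_i = 10^(G_i,dB/10)
  Stage 1: F_1 = 10^(3.78/10) = 2.388, G_1 = 10^(20.3/10) = 107.2
  Stage 2: F_2 = 10^(6.82/10) = 4.808, G_2 = 10^(−6.49/10) = 0.2244
Friis cascade:
  F = 2.388 + (4.808 − 1)/107.2 = 2.423
NF = 10 log₁₀(2.423) = 3.84 dB

3.84 dB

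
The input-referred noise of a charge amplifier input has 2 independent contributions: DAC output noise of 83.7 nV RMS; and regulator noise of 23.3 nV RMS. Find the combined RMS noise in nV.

86.9 nV

Uncorrelated sources add in power (mean-square): V_tot = √(ΣV_i²)
V_tot = √[(8.37×10⁻⁸)² + (2.33×10⁻⁸)²] = 8.69×10⁻⁸ V = 86.9 nV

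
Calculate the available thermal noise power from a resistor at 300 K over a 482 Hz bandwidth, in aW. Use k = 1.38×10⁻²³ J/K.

2.00 aW

P_n = kTB = 1.38×10⁻²³ × 300 × 4.82×10² = 2.00×10⁻¹⁸ W = 2.00 aW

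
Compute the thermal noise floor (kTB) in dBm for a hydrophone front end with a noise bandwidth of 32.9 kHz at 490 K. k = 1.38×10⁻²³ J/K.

−126.5 dBm

P_n = kTB = 1.38×10⁻²³ × 490 × 3.29×10⁴ = 2.22×10⁻¹⁶ W
In dBm: 10 log₁₀(2.22×10⁻¹⁶ / 10⁻³) = −126.5 dBm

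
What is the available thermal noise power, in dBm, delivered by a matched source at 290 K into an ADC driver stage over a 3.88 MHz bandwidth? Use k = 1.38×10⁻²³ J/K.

−108.1 dBm

P_n = kTB = 1.38×10⁻²³ × 290 × 3.88×10⁶ = 1.55×10⁻¹⁴ W
In dBm: 10 log₁₀(1.55×10⁻¹⁴ / 10⁻³) = −108.1 dBm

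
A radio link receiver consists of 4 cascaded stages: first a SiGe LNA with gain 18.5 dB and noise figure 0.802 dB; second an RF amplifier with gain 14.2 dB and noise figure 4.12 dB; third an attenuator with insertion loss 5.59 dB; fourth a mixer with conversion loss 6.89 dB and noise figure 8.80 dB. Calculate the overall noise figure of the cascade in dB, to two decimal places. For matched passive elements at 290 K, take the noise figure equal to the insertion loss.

Convert to linear (a loss of L dB is a gain of −L dB): F_i = 10^(NF_i/10), G_i = 10^(G_i,dB/10)
  Stage 1: F_1 = 10^(0.802/10) = 1.203, G_1 = 10^(18.5/10) = 70.79
  Stage 2: F_2 = 10^(4.12/10) = 2.582, G_2 = 10^(14.2/10) = 26.30
  Stage 3: F_3 = 10^(5.59/10) = 3.622, G_3 = 10^(−5.59/10) = 0.2761
  Stage 4: F_4 = 10^(8.80/10) = 7.586, G_4 = 10^(−6.89/10) = 0.2046
Friis cascade:
  F = 1.203 + (2.582 − 1)/70.79 + (3.622 − 1)/1862 + (7.586 − 1)/514.0 = 1.239
NF = 10 log₁₀(1.239) = 0.93 dB

0.93 dB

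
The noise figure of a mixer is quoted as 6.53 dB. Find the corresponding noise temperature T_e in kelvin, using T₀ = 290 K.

F = 10^(6.53/10) = 4.4978
T_e = (F − 1)·T₀ = (4.4978 − 1) × 290 = 1014 K

1014 K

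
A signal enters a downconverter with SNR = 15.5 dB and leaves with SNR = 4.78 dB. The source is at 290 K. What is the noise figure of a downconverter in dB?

NF (dB) = SNR_in(dB) − SNR_out(dB) when the source is at T₀
NF = 15.5 − 4.78 = 10.72 dB

10.72 dB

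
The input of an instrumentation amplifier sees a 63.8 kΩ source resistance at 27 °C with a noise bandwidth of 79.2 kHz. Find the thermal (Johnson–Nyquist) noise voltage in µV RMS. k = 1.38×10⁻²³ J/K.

9.15 µV

T = 27 °C + 273.15 = 300.15 K
V_n = √(4kTRB)
4kTRB = 4 × 1.38×10⁻²³ × 300.15 × 6.38×10⁴ × 7.92×10⁴ = 8.37×10⁻¹¹ V²
V_n = √(8.37×10⁻¹¹) = 9.15×10⁻⁶ V = 9.15 µV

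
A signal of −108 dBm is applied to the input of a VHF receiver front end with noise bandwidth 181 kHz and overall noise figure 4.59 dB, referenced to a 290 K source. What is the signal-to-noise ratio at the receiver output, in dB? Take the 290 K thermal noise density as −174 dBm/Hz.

8.8 dB

Noise floor: N = −174 + 10 log₁₀(B) + NF
10 log₁₀(1.81×10⁵) = 52.58 dB
N = −174 + 52.58 + 4.59 = −116.83 dBm
SNR = P_sig − N = −108 − (−116.83) = 8.83 dB → 8.8 dB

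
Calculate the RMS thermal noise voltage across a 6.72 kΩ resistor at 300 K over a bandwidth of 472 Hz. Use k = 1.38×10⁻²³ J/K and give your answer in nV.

V_n = √(4kTRB)
4kTRB = 4 × 1.38×10⁻²³ × 300 × 6.72×10³ × 4.72×10² = 5.25×10⁻¹⁴ V²
V_n = √(5.25×10⁻¹⁴) = 2.29×10⁻⁷ V = 229 nV

229 nV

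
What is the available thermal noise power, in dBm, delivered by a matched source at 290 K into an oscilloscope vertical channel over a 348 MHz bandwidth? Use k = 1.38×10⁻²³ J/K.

P_n = kTB = 1.38×10⁻²³ × 290 × 3.48×10⁸ = 1.39×10⁻¹² W
In dBm: 10 log₁₀(1.39×10⁻¹² / 10⁻³) = −88.6 dBm

−88.6 dBm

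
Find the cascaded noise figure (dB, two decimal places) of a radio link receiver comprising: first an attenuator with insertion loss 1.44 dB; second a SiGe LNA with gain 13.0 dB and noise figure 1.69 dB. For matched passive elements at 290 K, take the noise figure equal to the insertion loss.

Convert to linear (a loss of L dB is a gain of −L dB): F_i = 10^(NF_i/10), G_i = 10^(G_i,dB/10)
  Stage 1: F_1 = 10^(1.44/10) = 1.393, G_1 = 10^(−1.44/10) = 0.7178
  Stage 2: F_2 = 10^(1.69/10) = 1.476, G_2 = 10^(13.0/10) = 19.95
Friis cascade:
  F = 1.393 + (1.476 − 1)/0.7178 = 2.056
NF = 10 log₁₀(2.056) = 3.13 dB

3.13 dB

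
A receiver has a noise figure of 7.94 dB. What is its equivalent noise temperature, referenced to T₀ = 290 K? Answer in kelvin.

1515 K

F = 10^(7.94/10) = 6.223
T_e = (F − 1)·T₀ = (6.223 − 1) × 290 = 1515 K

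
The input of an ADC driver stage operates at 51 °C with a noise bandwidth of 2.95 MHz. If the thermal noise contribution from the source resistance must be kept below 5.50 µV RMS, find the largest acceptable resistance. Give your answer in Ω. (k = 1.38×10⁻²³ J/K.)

573 Ω

T = 51 °C + 273.15 = 324.15 K
Johnson–Nyquist: V_n = √(4kTRB) ⇒ R = V_n² / (4kTB)
4kTB = 4 × 1.38×10⁻²³ × 324.15 × 2.95×10⁶ = 5.28×10⁻¹⁴
R = (5.50×10⁻⁶)² / 5.28×10⁻¹⁴ = 5.73×10² Ω = 573 Ω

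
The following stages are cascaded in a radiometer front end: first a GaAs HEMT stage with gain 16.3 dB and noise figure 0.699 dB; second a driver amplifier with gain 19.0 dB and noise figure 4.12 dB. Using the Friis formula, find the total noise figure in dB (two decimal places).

Convert to linear (a loss of L dB is a gain of −L dB): F_i = 10^(NF_i/10), G_i = 10^(G_i,dB/10)
  Stage 1: F_1 = 10^(0.699/10) = 1.175, G_1 = 10^(16.3/10) = 42.66
  Stage 2: F_2 = 10^(4.12/10) = 2.582, G_2 = 10^(19.0/10) = 79.43
Friis cascade:
  F = 1.175 + (2.582 − 1)/42.66 = 1.212
NF = 10 log₁₀(1.212) = 0.83 dB

0.83 dB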